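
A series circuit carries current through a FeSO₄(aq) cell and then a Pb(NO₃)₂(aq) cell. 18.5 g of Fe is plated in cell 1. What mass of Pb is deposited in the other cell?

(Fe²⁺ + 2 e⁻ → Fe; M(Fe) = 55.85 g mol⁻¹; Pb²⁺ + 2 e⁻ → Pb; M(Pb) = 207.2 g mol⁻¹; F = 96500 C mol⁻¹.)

n(Fe) = 18.5 / 55.85 = 0.3312 mol.
Since Fe²⁺ + 2 e⁻ → Fe, n(e⁻) passed = 2 × 0.3312 = 0.6625 mol.
Cells in series carry the same charge, so the same 0.6625 mol of electrons passes through cell 2.
Pb²⁺ + 2 e⁻ → Pb, so n(Pb) = 0.6625 / 2 = 0.3312 mol.
m(Pb) = 0.3312 × 207.2 = 68.6 g.

68.6 g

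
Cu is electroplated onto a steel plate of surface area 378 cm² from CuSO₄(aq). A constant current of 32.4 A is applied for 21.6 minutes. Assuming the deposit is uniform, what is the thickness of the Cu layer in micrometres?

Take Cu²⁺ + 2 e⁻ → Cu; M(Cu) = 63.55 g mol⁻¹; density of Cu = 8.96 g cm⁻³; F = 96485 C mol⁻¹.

40.8 μm

Q = I·t = 32.40 × 1296.0 = 41990 C; n(e⁻) = 0.4352 mol.
n(Cu) = n(e⁻)/2 = 0.2176 mol, so m = 0.2176 × 63.55 = 13.83 g.
Volume = m/ρ = 13.83 / 8.96 = 1.543 cm³.
Thickness = V/A = 1.543 / 378 = 0.00408 cm = 40.8 μm.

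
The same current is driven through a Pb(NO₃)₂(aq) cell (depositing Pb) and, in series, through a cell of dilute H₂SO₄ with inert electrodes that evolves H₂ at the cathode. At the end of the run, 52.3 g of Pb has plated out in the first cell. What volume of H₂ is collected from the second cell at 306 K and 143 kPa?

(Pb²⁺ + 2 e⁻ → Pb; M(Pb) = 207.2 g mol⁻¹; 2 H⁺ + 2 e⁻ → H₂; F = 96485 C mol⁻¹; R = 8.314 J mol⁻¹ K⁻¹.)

n(Pb) = 52.3 / 207.2 = 0.2524 mol, so n(e⁻) = 2 × 0.2524 = 0.5048 mol.
The cells are in series, so the same 0.5048 mol of electrons passes through the second cell.
2 H⁺ + 2 e⁻ → H₂ — 2 mol e⁻ per mol H₂, so n(H₂) = 0.5048/2 = 0.2524 mol.
V = nRT/P = (0.2524 × 8.314 × 306) / (143 × 10³) = 0.00449 m³ = 4.49 L.

4.49 L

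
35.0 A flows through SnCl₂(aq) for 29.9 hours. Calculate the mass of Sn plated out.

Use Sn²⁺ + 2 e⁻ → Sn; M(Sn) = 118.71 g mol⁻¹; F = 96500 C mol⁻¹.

2320 g

Q = I·t = 35.00 A × 107640 s = 3767000 C.
n(e⁻) = Q/F = 3767000 / 96500 = 39.04 mol.
Sn²⁺ + 2 e⁻ → Sn, so n(Sn) = n(e⁻)/2 = 19.52 mol.
m = n·M = 19.52 × 118.71 = 2320 g.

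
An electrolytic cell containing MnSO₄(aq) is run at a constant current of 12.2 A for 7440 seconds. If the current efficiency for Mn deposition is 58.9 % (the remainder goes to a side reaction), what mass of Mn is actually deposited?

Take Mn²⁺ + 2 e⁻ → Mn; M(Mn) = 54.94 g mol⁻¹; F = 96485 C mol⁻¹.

Q = I·t = 12.20 × 7440.0 = 90770 C.
n(e⁻) = 90770/96485 = 0.9407 mol; theoretically n(Mn) = 0.9407/2 = 0.4704 mol, m_theo = 25.84 g.
At 58.9 % efficiency, m_actual = 0.589 × 25.84 = 15.2 g.

15.2 g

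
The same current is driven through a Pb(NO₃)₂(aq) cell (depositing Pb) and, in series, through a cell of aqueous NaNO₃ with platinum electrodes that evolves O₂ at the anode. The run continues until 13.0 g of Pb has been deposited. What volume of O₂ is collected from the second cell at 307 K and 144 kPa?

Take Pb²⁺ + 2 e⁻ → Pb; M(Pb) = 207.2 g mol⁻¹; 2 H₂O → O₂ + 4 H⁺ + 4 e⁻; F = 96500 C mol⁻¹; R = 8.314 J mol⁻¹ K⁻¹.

n(Pb) = 13.0 / 207.2 = 0.06274 mol, so n(e⁻) = 2 × 0.06274 = 0.1255 mol.
The cells are in series, so the same 0.1255 mol of electrons passes through the second cell.
2 H₂O → O₂ + 4 H⁺ + 4 e⁻ — 4 mol e⁻ per mol O₂, so n(O₂) = 0.1255/4 = 0.03137 mol.
V = nRT/P = (0.03137 × 8.314 × 307) / (144 × 10³) = 5.56 × 10⁻⁴ m³ = 0.556 L.

0.556 L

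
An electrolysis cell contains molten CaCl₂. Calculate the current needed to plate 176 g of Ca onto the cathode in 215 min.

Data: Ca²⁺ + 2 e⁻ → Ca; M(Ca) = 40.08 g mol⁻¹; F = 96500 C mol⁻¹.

n(Ca) = 176 / 40.08 = 4.391 mol.
n(e⁻) = 2 × 4.391 = 8.782 mol.
Q = n(e⁻)·F = 8.782 × 96500 = 847500 C.
I = Q/t = 847500 / 12900 s = 65.7 A.

65.7 A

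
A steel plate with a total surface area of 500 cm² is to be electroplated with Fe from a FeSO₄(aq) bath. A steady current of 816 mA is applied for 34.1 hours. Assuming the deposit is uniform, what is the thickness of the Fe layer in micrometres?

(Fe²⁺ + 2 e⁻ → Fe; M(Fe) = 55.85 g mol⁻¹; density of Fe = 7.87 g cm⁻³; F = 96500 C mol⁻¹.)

73.7 μm

Q = I·t = 0.8160 × 122760 = 100200 C; n(e⁻) = 1.038 mol.
n(Fe) = n(e⁻)/2 = 0.5190 mol, so m = 0.5190 × 55.85 = 28.99 g.
Volume = m/ρ = 28.99 / 7.87 = 3.683 cm³.
Thickness = V/A = 3.683 / 500 = 0.00737 cm = 73.7 μm.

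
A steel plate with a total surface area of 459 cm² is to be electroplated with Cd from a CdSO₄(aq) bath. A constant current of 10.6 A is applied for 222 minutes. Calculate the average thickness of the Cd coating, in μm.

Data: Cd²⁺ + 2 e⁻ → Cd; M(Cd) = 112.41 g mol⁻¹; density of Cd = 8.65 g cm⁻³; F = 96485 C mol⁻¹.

207 μm

Q = I·t = 10.60 × 13320 = 141200 C; n(e⁻) = 1.463 mol.
n(Cd) = n(e⁻)/2 = 0.7317 mol, so m = 0.7317 × 112.41 = 82.25 g.
Volume = m/ρ = 82.25 / 8.65 = 9.508 cm³.
Thickness = V/A = 9.508 / 459 = 0.0207 cm = 207 μm.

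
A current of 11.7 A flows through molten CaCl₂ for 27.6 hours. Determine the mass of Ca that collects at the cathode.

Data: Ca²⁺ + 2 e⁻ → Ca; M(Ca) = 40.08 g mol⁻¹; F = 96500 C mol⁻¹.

Q = I·t = 11.70 A × 99360 s = 1163000 C.
n(e⁻) = Q/F = 1163000 / 96500 = 12.05 mol.
Ca²⁺ + 2 e⁻ → Ca, so n(Ca) = n(e⁻)/2 = 6.023 mol.
m = n·M = 6.023 × 40.08 = 241 g.

241 g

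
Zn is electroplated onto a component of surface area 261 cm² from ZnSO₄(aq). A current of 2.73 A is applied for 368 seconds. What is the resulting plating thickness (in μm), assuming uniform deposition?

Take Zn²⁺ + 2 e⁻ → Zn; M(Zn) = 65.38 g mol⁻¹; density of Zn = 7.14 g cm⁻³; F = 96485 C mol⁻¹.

Q = I·t = 2.730 × 368.00 = 1005 C; n(e⁻) = 0.01041 mol.
n(Zn) = n(e⁻)/2 = 0.005206 mol, so m = 0.005206 × 65.38 = 0.3404 g.
Volume = m/ρ = 0.3404 / 7.14 = 0.04767 cm³.
Thickness = V/A = 0.04767 / 261 = 1.83 × 10⁻⁴ cm = 1.83 μm.

1.83 μm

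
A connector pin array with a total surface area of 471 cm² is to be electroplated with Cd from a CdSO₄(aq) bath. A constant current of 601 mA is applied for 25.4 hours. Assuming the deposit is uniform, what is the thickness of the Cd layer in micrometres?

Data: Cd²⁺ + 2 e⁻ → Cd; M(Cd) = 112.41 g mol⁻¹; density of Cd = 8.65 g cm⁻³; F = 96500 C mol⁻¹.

78.6 μm

Q = I·t = 0.6010 × 91440 = 54960 C; n(e⁻) = 0.5695 mol.
n(Cd) = n(e⁻)/2 = 0.2847 mol, so m = 0.2847 × 112.41 = 32.01 g.
Volume = m/ρ = 32.01 / 8.65 = 3.700 cm³.
Thickness = V/A = 3.700 / 471 = 0.00786 cm = 78.6 μm.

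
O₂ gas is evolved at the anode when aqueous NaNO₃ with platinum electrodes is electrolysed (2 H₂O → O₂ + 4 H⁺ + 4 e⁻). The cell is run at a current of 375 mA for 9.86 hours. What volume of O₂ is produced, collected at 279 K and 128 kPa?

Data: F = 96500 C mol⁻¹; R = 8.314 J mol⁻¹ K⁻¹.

Q = I·t = 0.3750 A × 35496 s = 13310 C.
n(e⁻) = Q/F = 13310 / 96500 = 0.1379 mol.
4 electrons are transferred per O₂ molecule, so n(O₂) = 0.1379 / 4 = 0.03448 mol.
V = nRT/P = (0.03448 × 8.314 × 279) / (128 × 10³ Pa) = 6.25 × 10⁻⁴ m³ = 0.625 L.

0.625 L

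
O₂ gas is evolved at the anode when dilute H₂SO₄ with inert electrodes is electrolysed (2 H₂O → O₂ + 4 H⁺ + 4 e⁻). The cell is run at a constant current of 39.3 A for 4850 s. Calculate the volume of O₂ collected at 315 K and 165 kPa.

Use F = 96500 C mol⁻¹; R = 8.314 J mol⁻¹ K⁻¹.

7.84 L

Q = I·t = 39.30 A × 4850.0 s = 190600 C.
n(e⁻) = Q/F = 190600 / 96500 = 1.975 mol.
4 electrons are transferred per O₂ molecule, so n(O₂) = 1.975 / 4 = 0.4938 mol.
V = nRT/P = (0.4938 × 8.314 × 315) / (165 × 10³ Pa) = 0.00784 m³ = 7.84 L.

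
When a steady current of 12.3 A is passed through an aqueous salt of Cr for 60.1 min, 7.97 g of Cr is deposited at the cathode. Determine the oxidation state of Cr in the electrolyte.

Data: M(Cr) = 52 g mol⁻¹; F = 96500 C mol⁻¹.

+3

Q = I·t = 12.30 A × 3606.0 s = 44350 C, so n(e⁻) = 44350/96500 = 0.4596 mol.
n(Cr) deposited = 7.97 / 52 = 0.1533 mol.
Electrons per atom = n(e⁻)/n(Cr) = 0.4596 / 0.1533 = 3.00 ≈ 3, so the ion is Cr³⁺.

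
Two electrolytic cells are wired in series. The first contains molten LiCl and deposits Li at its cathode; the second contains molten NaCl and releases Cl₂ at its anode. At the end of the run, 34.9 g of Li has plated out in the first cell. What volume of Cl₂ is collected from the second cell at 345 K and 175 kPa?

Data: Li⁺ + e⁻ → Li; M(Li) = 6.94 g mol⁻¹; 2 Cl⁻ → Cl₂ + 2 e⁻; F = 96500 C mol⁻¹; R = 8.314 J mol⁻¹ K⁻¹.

41.2 L

n(Li) = 34.9 / 6.94 = 5.029 mol, so n(e⁻) = 1 × 5.029 = 5.029 mol.
The cells are in series, so the same 5.029 mol of electrons passes through the second cell.
2 Cl⁻ → Cl₂ + 2 e⁻ — 2 mol e⁻ per mol Cl₂, so n(Cl₂) = 5.029/2 = 2.514 mol.
V = nRT/P = (2.514 × 8.314 × 345) / (175 × 10³) = 0.0412 m³ = 41.2 L.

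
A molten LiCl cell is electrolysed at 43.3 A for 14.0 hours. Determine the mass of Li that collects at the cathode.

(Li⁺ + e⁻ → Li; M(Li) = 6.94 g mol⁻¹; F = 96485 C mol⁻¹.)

Q = I·t = 43.30 A × 50400 s = 2182000 C.
n(e⁻) = Q/F = 2182000 / 96485 = 22.62 mol.
Li⁺ + e⁻ → Li, so n(Li) = n(e⁻)/1 = 22.62 mol.
m = n·M = 22.62 × 6.94 = 157 g.

157 g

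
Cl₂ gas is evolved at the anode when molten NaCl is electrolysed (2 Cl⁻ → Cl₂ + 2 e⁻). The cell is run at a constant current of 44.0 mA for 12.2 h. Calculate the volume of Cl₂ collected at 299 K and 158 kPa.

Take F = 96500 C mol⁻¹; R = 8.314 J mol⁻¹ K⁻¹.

0.158 L

Q = I·t = 0.04400 A × 43920 s = 1932 C.
n(e⁻) = Q/F = 1932 / 96500 = 0.02003 mol.
2 electrons are transferred per Cl₂ molecule, so n(Cl₂) = 0.02003 / 2 = 0.01001 mol.
V = nRT/P = (0.01001 × 8.314 × 299) / (158 × 10³ Pa) = 1.58 × 10⁻⁴ m³ = 0.158 L.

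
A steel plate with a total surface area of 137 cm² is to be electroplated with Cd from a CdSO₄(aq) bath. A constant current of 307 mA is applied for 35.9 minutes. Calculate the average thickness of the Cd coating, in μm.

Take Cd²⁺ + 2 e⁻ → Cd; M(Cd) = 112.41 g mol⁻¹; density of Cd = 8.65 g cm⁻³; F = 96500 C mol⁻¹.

Q = I·t = 0.3070 × 2154.0 = 661.3 C; n(e⁻) = 0.006853 mol.
n(Cd) = n(e⁻)/2 = 0.003426 mol, so m = 0.003426 × 112.41 = 0.3852 g.
Volume = m/ρ = 0.3852 / 8.65 = 0.04453 cm³.
Thickness = V/A = 0.04453 / 137 = 3.25 × 10⁻⁴ cm = 3.25 μm.

3.25 μm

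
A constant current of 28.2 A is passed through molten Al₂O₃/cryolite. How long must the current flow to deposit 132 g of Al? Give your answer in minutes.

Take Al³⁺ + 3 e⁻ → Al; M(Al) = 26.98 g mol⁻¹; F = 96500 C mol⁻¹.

n(Al) = m/M = 132 / 26.98 = 4.893 mol.
Each Al atom requires 3 electrons, so n(e⁻) = 3 × 4.893 = 14.68 mol.
Q = n(e⁻)·F = 14.68 × 96500 = 1416000 C.
t = Q/I = 1416000 / 28.20 A = 50230 s = 837 min.

837 min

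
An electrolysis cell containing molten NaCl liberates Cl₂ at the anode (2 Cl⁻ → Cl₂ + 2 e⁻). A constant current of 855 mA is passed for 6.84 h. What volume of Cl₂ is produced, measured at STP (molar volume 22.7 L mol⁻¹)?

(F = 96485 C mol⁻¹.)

Q = I·t = 0.8550 A × 24624 s = 21050 C.
n(e⁻) = Q/F = 21050 / 96485 = 0.2182 mol.
2 electrons are transferred per Cl₂ molecule, so n(Cl₂) = 0.2182 / 2 = 0.1091 mol.
V = n × V_m = 0.1091 × 22.7 = 2.48 L.

2.48 L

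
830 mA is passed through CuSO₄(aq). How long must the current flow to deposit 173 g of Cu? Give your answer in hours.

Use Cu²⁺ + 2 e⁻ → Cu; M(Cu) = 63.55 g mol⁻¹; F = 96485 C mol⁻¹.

n(Cu) = m/M = 173 / 63.55 = 2.722 mol.
Each Cu atom requires 2 electrons, so n(e⁻) = 2 × 2.722 = 5.445 mol.
Q = n(e⁻)·F = 5.445 × 96485 = 525300 C.
t = Q/I = 525300 / 0.8300 A = 632900 s = 176 h.

176 h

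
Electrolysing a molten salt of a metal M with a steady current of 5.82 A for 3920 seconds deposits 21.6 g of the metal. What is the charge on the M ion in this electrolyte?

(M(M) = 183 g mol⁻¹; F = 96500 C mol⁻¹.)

+2

Q = I·t = 5.820 A × 3920.0 s = 22810 C, so n(e⁻) = 22810/96500 = 0.2364 mol.
n(M) deposited = 21.6 / 183 = 0.1180 mol.
Electrons per atom = n(e⁻)/n(M) = 0.2364 / 0.1180 = 2.00 ≈ 2, so the ion is M²⁺.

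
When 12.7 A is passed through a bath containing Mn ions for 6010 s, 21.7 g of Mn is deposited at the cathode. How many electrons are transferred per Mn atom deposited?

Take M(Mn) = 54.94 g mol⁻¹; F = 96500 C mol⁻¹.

Q = I·t = 12.70 A × 6010.0 s = 76330 C, so n(e⁻) = 76330/96500 = 0.7910 mol.
n(Mn) deposited = 21.7 / 54.94 = 0.3950 mol.
Electrons per atom = n(e⁻)/n(Mn) = 0.7910 / 0.3950 = 2.00 ≈ 2, so the ion is Mn²⁺.

2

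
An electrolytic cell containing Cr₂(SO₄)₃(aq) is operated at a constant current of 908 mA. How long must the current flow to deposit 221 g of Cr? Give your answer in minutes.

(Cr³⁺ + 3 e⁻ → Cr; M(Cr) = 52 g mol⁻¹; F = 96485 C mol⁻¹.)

22600 min

n(Cr) = m/M = 221 / 52 = 4.250 mol.
Each Cr atom requires 3 electrons, so n(e⁻) = 3 × 4.250 = 12.75 mol.
Q = n(e⁻)·F = 12.75 × 96485 = 1230000 C.
t = Q/I = 1230000 / 0.9080 A = 1355000 s = 22600 min.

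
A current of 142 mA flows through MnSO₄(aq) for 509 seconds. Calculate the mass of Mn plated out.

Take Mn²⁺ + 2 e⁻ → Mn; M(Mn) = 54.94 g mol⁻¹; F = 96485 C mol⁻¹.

0.0206 g

Q = I·t = 0.1420 A × 509.00 s = 72.28 C.
n(e⁻) = Q/F = 72.28 / 96485 = 0.0007491 mol.
Mn²⁺ + 2 e⁻ → Mn, so n(Mn) = n(e⁻)/2 = 0.0003746 mol.
m = n·M = 0.0003746 × 54.94 = 0.0206 g.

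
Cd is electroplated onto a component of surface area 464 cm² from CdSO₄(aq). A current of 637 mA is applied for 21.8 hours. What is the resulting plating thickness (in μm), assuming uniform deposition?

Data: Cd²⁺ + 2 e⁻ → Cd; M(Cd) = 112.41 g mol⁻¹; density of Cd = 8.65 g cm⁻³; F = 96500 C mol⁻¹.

Q = I·t = 0.6370 × 78480 = 49990 C; n(e⁻) = 0.5180 mol.
n(Cd) = n(e⁻)/2 = 0.2590 mol, so m = 0.2590 × 112.41 = 29.12 g.
Volume = m/ρ = 29.12 / 8.65 = 3.366 cm³.
Thickness = V/A = 3.366 / 464 = 0.00725 cm = 72.5 μm.

72.5 μm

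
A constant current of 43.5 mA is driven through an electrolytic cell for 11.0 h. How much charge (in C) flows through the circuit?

Q = I·t = 0.04350 A × 39600 s = 1720 C.

1720 C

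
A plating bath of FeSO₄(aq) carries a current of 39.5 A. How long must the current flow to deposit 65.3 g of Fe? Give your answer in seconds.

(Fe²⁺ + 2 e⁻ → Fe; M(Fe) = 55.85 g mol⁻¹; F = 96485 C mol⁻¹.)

5710 s

n(Fe) = m/M = 65.3 / 55.85 = 1.169 mol.
Each Fe atom requires 2 electrons, so n(e⁻) = 2 × 1.169 = 2.338 mol.
Q = n(e⁻)·F = 2.338 × 96485 = 225600 C.
t = Q/I = 225600 / 39.50 A = 5712 s.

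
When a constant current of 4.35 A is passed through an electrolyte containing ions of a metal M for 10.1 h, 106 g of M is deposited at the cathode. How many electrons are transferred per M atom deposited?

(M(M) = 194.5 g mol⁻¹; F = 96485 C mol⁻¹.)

Q = I·t = 4.350 A × 36360 s = 158200 C, so n(e⁻) = 158200/96485 = 1.639 mol.
n(M) deposited = 106 / 194.5 = 0.5450 mol.
Electrons per atom = n(e⁻)/n(M) = 1.639 / 0.5450 = 3.01 ≈ 3, so the ion is M³⁺.

3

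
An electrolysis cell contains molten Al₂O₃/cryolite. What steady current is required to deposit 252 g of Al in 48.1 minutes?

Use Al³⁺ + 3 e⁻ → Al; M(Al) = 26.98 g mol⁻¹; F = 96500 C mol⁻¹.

937 A

n(Al) = 252 / 26.98 = 9.340 mol.
n(e⁻) = 3 × 9.340 = 28.02 mol.
Q = n(e⁻)·F = 28.02 × 96500 = 2704000 C.
I = Q/t = 2704000 / 2886.0 s = 937 A.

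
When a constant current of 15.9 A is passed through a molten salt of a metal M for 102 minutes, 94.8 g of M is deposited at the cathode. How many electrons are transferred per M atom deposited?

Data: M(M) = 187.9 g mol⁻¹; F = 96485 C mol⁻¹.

2

Q = I·t = 15.90 A × 6120.0 s = 97310 C, so n(e⁻) = 97310/96485 = 1.009 mol.
n(M) deposited = 94.8 / 187.9 = 0.5045 mol.
Electrons per atom = n(e⁻)/n(M) = 1.009 / 0.5045 = 2.00 ≈ 2, so the ion is M²⁺.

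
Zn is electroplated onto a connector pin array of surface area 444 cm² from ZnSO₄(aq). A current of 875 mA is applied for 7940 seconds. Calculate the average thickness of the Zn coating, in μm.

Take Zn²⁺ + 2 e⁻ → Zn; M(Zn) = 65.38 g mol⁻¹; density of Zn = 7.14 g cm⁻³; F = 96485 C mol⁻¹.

7.43 μm

Q = I·t = 0.8750 × 7940.0 = 6948 C; n(e⁻) = 0.07201 mol.
n(Zn) = n(e⁻)/2 = 0.03600 mol, so m = 0.03600 × 65.38 = 2.354 g.
Volume = m/ρ = 2.354 / 7.14 = 0.3297 cm³.
Thickness = V/A = 0.3297 / 444 = 7.43 × 10⁻⁴ cm = 7.43 μm.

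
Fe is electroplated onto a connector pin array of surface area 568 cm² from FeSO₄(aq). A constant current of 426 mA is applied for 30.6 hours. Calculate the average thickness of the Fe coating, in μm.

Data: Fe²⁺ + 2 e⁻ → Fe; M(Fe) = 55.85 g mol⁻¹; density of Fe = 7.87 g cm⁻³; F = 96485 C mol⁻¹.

Q = I·t = 0.4260 × 110160 = 46930 C; n(e⁻) = 0.4864 mol.
n(Fe) = n(e⁻)/2 = 0.2432 mol, so m = 0.2432 × 55.85 = 13.58 g.
Volume = m/ρ = 13.58 / 7.87 = 1.726 cm³.
Thickness = V/A = 1.726 / 568 = 0.00304 cm = 30.4 μm.

30.4 μm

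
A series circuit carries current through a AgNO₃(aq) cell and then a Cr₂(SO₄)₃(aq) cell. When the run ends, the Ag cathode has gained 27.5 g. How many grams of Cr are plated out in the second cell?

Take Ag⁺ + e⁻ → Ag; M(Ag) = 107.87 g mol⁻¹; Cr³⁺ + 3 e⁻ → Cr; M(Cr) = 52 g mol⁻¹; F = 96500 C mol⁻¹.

4.42 g

n(Ag) = 27.5 / 107.87 = 0.2549 mol.
Since Ag⁺ + e⁻ → Ag, n(e⁻) passed = 1 × 0.2549 = 0.2549 mol.
Cells in series carry the same charge, so the same 0.2549 mol of electrons passes through cell 2.
Cr³⁺ + 3 e⁻ → Cr, so n(Cr) = 0.2549 / 3 = 0.08498 mol.
m(Cr) = 0.08498 × 52 = 4.42 g.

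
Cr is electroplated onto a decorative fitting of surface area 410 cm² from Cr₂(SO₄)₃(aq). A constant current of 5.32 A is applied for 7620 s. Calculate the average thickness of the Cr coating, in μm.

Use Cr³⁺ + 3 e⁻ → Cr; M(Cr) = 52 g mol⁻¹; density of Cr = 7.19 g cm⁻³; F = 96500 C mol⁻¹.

24.7 μm

Q = I·t = 5.320 × 7620.0 = 40540 C; n(e⁻) = 0.4201 mol.
n(Cr) = n(e⁻)/3 = 0.1400 mol, so m = 0.1400 × 52 = 7.282 g.
Volume = m/ρ = 7.282 / 7.19 = 1.013 cm³.
Thickness = V/A = 1.013 / 410 = 0.00247 cm = 24.7 μm.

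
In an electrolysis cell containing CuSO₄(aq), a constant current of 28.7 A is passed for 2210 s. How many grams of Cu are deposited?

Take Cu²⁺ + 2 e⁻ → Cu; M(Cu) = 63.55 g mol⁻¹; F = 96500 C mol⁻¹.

20.9 g

Q = I·t = 28.70 A × 2210.0 s = 63430 C.
n(e⁻) = Q/F = 63430 / 96500 = 0.6573 mol.
Cu²⁺ + 2 e⁻ → Cu, so n(Cu) = n(e⁻)/2 = 0.3286 mol.
m = n·M = 0.3286 × 63.55 = 20.9 g.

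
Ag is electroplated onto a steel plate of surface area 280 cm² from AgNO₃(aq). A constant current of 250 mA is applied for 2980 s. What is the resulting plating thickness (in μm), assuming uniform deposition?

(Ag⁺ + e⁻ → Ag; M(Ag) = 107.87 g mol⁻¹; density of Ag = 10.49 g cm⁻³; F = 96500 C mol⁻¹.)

2.84 μm

Q = I·t = 0.2500 × 2980.0 = 745.0 C; n(e⁻) = 0.007720 mol.
n(Ag) = n(e⁻)/1 = 0.007720 mol, so m = 0.007720 × 107.87 = 0.8328 g.
Volume = m/ρ = 0.8328 / 10.49 = 0.07939 cm³.
Thickness = V/A = 0.07939 / 280 = 2.84 × 10⁻⁴ cm = 2.84 μm.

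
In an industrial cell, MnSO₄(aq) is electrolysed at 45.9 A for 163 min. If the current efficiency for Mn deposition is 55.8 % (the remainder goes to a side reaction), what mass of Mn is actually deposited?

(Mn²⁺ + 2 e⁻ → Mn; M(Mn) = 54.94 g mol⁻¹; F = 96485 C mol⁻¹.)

Q = I·t = 45.90 × 9780.0 = 448900 C.
n(e⁻) = 448900/96485 = 4.653 mol; theoretically n(Mn) = 4.653/2 = 2.326 mol, m_theo = 127.8 g.
At 55.8 % efficiency, m_actual = 0.558 × 127.8 = 71.3 g.

71.3 g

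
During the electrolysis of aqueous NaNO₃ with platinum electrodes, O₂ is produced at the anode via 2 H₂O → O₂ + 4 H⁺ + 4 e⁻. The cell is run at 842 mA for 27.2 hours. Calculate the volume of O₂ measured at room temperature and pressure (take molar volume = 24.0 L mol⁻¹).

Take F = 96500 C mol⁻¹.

Q = I·t = 0.8420 A × 97920 s = 82450 C.
n(e⁻) = Q/F = 82450 / 96500 = 0.8544 mol.
4 electrons are transferred per O₂ molecule, so n(O₂) = 0.8544 / 4 = 0.2136 mol.
V = n × V_m = 0.2136 × 24.0 = 5.13 L.

5.13 L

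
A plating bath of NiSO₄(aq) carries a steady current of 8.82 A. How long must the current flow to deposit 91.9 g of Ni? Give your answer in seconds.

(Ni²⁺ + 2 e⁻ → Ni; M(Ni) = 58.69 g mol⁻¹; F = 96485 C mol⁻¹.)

34300 s

n(Ni) = m/M = 91.9 / 58.69 = 1.566 mol.
Each Ni atom requires 2 electrons, so n(e⁻) = 2 × 1.566 = 3.132 mol.
Q = n(e⁻)·F = 3.132 × 96485 = 302200 C.
t = Q/I = 302200 / 8.820 A = 34260 s.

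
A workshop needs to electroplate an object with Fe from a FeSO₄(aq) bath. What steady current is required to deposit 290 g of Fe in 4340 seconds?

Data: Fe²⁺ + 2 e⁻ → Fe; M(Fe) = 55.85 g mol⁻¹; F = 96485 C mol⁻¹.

n(Fe) = 290 / 55.85 = 5.192 mol.
n(e⁻) = 2 × 5.192 = 10.38 mol.
Q = n(e⁻)·F = 10.38 × 96485 = 1002000 C.
I = Q/t = 1002000 / 4340.0 s = 231 A.

231 A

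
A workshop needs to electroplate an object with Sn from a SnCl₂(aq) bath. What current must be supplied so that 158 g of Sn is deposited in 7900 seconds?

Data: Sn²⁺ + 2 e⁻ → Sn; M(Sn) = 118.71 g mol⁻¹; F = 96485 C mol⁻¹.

n(Sn) = 158 / 118.71 = 1.331 mol.
n(e⁻) = 2 × 1.331 = 2.662 mol.
Q = n(e⁻)·F = 2.662 × 96485 = 256800 C.
I = Q/t = 256800 / 7900.0 s = 32.5 A.

32.5 A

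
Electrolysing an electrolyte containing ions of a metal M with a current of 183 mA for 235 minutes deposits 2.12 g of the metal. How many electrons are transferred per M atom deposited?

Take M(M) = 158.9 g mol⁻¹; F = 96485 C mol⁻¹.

Q = I·t = 0.1830 A × 14100 s = 2580 C, so n(e⁻) = 2580/96485 = 0.02674 mol.
n(M) deposited = 2.12 / 158.9 = 0.01334 mol.
Electrons per atom = n(e⁻)/n(M) = 0.02674 / 0.01334 = 2.00 ≈ 2, so the ion is M²⁺.

2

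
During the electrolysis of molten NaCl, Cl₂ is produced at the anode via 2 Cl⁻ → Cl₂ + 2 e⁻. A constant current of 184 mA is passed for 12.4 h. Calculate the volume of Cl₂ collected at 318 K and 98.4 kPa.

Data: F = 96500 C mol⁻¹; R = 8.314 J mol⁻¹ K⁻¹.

Q = I·t = 0.1840 A × 44640 s = 8214 C.
n(e⁻) = Q/F = 8214 / 96500 = 0.08512 mol.
2 electrons are transferred per Cl₂ molecule, so n(Cl₂) = 0.08512 / 2 = 0.04256 mol.
V = nRT/P = (0.04256 × 8.314 × 318) / (98.4 × 10³ Pa) = 0.00114 m³ = 1.14 L.

1.14 L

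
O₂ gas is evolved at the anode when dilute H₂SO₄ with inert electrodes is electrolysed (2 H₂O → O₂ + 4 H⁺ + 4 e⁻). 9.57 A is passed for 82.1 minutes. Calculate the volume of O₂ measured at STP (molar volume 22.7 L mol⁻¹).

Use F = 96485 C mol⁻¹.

Q = I·t = 9.570 A × 4926.0 s = 47140 C.
n(e⁻) = Q/F = 47140 / 96485 = 0.4886 mol.
4 electrons are transferred per O₂ molecule, so n(O₂) = 0.4886 / 4 = 0.1221 mol.
V = n × V_m = 0.1221 × 22.7 = 2.77 L.

2.77 L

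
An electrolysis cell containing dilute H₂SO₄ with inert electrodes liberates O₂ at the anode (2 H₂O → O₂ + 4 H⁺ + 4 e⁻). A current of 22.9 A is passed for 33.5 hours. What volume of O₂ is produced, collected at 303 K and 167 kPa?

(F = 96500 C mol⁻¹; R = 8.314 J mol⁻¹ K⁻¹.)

Q = I·t = 22.90 A × 120600 s = 2762000 C.
n(e⁻) = Q/F = 2762000 / 96500 = 28.62 mol.
4 electrons are transferred per O₂ molecule, so n(O₂) = 28.62 / 4 = 7.155 mol.
V = nRT/P = (7.155 × 8.314 × 303) / (167 × 10³ Pa) = 0.108 m³ = 108 L.

108 L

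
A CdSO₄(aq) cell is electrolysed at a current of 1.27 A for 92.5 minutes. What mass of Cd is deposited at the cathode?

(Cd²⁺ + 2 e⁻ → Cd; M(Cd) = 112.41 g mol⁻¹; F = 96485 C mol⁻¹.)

Q = I·t = 1.270 A × 5550.0 s = 7048 C.
n(e⁻) = Q/F = 7048 / 96485 = 0.07305 mol.
Cd²⁺ + 2 e⁻ → Cd, so n(Cd) = n(e⁻)/2 = 0.03653 mol.
m = n·M = 0.03653 × 112.41 = 4.11 g.

4.11 g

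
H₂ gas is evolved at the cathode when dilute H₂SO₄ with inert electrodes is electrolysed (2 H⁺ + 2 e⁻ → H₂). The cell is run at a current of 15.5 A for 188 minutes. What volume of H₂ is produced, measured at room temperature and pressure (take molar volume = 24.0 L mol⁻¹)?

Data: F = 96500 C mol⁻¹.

21.7 L

Q = I·t = 15.50 A × 11280 s = 174800 C.
n(e⁻) = Q/F = 174800 / 96500 = 1.812 mol.
2 electrons are transferred per H₂ molecule, so n(H₂) = 1.812 / 2 = 0.9059 mol.
V = n × V_m = 0.9059 × 24.0 = 21.7 L.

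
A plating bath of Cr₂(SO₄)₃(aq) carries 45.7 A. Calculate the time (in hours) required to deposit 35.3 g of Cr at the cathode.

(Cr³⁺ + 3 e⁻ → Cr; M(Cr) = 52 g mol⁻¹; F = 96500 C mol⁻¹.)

n(Cr) = m/M = 35.3 / 52 = 0.6788 mol.
Each Cr atom requires 3 electrons, so n(e⁻) = 3 × 0.6788 = 2.037 mol.
Q = n(e⁻)·F = 2.037 × 96500 = 196500 C.
t = Q/I = 196500 / 45.70 A = 4300 s = 1.19 h.

1.19 h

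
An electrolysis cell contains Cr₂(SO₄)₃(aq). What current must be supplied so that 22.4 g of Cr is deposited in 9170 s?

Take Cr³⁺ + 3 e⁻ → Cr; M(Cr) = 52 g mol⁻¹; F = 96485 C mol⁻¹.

n(Cr) = 22.4 / 52 = 0.4308 mol.
n(e⁻) = 3 × 0.4308 = 1.292 mol.
Q = n(e⁻)·F = 1.292 × 96485 = 124700 C.
I = Q/t = 124700 / 9170.0 s = 13.6 A.

13.6 A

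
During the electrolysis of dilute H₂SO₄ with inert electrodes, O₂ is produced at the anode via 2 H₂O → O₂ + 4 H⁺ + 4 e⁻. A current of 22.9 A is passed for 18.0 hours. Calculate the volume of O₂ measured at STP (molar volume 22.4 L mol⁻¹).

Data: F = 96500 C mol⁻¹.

86.1 L

Q = I·t = 22.90 A × 64800 s = 1484000 C.
n(e⁻) = Q/F = 1484000 / 96500 = 15.38 mol.
4 electrons are transferred per O₂ molecule, so n(O₂) = 15.38 / 4 = 3.844 mol.
V = n × V_m = 3.844 × 22.4 = 86.1 L.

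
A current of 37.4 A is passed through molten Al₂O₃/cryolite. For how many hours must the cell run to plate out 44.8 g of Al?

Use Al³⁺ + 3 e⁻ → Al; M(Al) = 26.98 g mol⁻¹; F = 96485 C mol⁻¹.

3.57 h

n(Al) = m/M = 44.8 / 26.98 = 1.660 mol.
Each Al atom requires 3 electrons, so n(e⁻) = 3 × 1.660 = 4.981 mol.
Q = n(e⁻)·F = 4.981 × 96485 = 480600 C.
t = Q/I = 480600 / 37.40 A = 12850 s = 3.57 h.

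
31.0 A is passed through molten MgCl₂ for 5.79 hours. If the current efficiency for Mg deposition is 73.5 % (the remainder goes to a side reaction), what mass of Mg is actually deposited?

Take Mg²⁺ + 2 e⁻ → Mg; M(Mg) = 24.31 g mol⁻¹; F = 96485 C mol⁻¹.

59.8 g

Q = I·t = 31.00 × 20844 = 646200 C.
n(e⁻) = 646200/96485 = 6.697 mol; theoretically n(Mg) = 6.697/2 = 3.349 mol, m_theo = 81.40 g.
At 73.5 % efficiency, m_actual = 0.735 × 81.40 = 59.8 g.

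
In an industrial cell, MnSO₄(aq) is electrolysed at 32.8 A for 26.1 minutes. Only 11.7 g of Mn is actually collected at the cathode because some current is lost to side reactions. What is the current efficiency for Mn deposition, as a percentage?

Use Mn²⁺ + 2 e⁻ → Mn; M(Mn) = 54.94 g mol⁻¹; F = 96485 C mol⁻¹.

Q = I·t = 32.80 × 1566.0 = 51360 C; n(e⁻) = 51360/96485 = 0.5324 mol.
Theoretical n(Mn) = n(e⁻)/2 = 0.2662 mol, i.e. m_theo = 0.2662 × 54.94 = 14.62 g.
Efficiency = m_actual / m_theo = 11.7 / 14.62 = 80.0 %.

80.0 %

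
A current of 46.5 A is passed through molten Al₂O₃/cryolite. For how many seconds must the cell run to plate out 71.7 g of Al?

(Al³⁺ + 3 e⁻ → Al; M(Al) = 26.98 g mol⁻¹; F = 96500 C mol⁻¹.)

16500 s

n(Al) = m/M = 71.7 / 26.98 = 2.658 mol.
Each Al atom requires 3 electrons, so n(e⁻) = 3 × 2.658 = 7.973 mol.
Q = n(e⁻)·F = 7.973 × 96500 = 769400 C.
t = Q/I = 769400 / 46.50 A = 16550 s.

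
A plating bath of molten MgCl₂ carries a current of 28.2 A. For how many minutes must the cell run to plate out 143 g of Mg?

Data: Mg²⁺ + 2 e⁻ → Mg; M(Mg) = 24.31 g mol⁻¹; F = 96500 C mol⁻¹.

n(Mg) = m/M = 143 / 24.31 = 5.882 mol.
Each Mg atom requires 2 electrons, so n(e⁻) = 2 × 5.882 = 11.76 mol.
Q = n(e⁻)·F = 11.76 × 96500 = 1135000 C.
t = Q/I = 1135000 / 28.20 A = 40260 s = 671 min.

671 min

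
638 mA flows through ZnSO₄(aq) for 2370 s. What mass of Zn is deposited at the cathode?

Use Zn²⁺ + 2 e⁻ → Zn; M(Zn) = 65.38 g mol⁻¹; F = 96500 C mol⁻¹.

0.512 g

Q = I·t = 0.6380 A × 2370.0 s = 1512 C.
n(e⁻) = Q/F = 1512 / 96500 = 0.01567 mol.
Zn²⁺ + 2 e⁻ → Zn, so n(Zn) = n(e⁻)/2 = 0.007835 mol.
m = n·M = 0.007835 × 65.38 = 0.512 g.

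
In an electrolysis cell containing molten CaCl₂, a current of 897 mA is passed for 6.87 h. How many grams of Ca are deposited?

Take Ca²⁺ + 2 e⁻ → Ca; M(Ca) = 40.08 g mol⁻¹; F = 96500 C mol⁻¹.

Q = I·t = 0.8970 A × 24732 s = 22180 C.
n(e⁻) = Q/F = 22180 / 96500 = 0.2299 mol.
Ca²⁺ + 2 e⁻ → Ca, so n(Ca) = n(e⁻)/2 = 0.1149 mol.
m = n·M = 0.1149 × 40.08 = 4.61 g.

4.61 g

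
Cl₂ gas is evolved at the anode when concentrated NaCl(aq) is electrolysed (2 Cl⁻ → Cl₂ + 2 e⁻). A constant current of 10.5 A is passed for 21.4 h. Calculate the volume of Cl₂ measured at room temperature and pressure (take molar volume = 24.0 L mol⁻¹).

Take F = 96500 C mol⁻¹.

Q = I·t = 10.50 A × 77040 s = 808900 C.
n(e⁻) = Q/F = 808900 / 96500 = 8.383 mol.
2 electrons are transferred per Cl₂ molecule, so n(Cl₂) = 8.383 / 2 = 4.191 mol.
V = n × V_m = 4.191 × 24.0 = 101 L.

101 L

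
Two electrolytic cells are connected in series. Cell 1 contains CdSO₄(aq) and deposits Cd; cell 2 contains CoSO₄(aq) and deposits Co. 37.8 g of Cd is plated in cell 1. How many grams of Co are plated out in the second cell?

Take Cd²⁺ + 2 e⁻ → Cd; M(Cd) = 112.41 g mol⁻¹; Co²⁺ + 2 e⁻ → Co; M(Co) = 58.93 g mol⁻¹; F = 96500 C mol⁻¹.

19.8 g

n(Cd) = 37.8 / 112.41 = 0.3363 mol.
Since Cd²⁺ + 2 e⁻ → Cd, n(e⁻) passed = 2 × 0.3363 = 0.6725 mol.
Cells in series carry the same charge, so the same 0.6725 mol of electrons passes through cell 2.
Co²⁺ + 2 e⁻ → Co, so n(Co) = 0.6725 / 2 = 0.3363 mol.
m(Co) = 0.3363 × 58.93 = 19.8 g.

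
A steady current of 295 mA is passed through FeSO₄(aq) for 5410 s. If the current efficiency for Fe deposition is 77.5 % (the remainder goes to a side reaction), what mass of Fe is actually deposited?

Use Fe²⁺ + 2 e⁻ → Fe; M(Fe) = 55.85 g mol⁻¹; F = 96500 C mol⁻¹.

0.358 g

Q = I·t = 0.2950 × 5410.0 = 1596 C.
n(e⁻) = 1596/96500 = 0.01654 mol; theoretically n(Fe) = 0.01654/2 = 0.008269 mol, m_theo = 0.4618 g.
At 77.5 % efficiency, m_actual = 0.775 × 0.4618 = 0.358 g.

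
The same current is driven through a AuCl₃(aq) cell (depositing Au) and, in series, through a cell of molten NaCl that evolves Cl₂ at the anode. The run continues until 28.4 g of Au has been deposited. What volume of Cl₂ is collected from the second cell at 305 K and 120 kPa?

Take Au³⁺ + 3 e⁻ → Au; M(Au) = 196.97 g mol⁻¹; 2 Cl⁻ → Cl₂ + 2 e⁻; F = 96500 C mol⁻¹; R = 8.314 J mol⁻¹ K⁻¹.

n(Au) = 28.4 / 196.97 = 0.1442 mol, so n(e⁻) = 3 × 0.1442 = 0.4326 mol.
The cells are in series, so the same 0.4326 mol of electrons passes through the second cell.
2 Cl⁻ → Cl₂ + 2 e⁻ — 2 mol e⁻ per mol Cl₂, so n(Cl₂) = 0.4326/2 = 0.2163 mol.
V = nRT/P = (0.2163 × 8.314 × 305) / (120 × 10³) = 0.00457 m³ = 4.57 L.

4.57 L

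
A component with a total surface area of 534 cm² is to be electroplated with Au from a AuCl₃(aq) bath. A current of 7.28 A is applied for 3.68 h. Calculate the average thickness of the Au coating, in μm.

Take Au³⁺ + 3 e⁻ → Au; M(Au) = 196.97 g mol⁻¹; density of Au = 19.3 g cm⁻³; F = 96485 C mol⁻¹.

63.7 μm

Q = I·t = 7.280 × 13248 = 96450 C; n(e⁻) = 0.9996 mol.
n(Au) = n(e⁻)/3 = 0.3332 mol, so m = 0.3332 × 196.97 = 65.63 g.
Volume = m/ρ = 65.63 / 19.3 = 3.401 cm³.
Thickness = V/A = 3.401 / 534 = 0.00637 cm = 63.7 μm.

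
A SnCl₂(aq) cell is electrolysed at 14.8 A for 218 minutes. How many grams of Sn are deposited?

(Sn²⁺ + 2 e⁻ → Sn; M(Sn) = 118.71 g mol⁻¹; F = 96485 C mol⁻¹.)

Q = I·t = 14.80 A × 13080 s = 193600 C.
n(e⁻) = Q/F = 193600 / 96485 = 2.006 mol.
Sn²⁺ + 2 e⁻ → Sn, so n(Sn) = n(e⁻)/2 = 1.003 mol.
m = n·M = 1.003 × 118.71 = 119 g.

119 g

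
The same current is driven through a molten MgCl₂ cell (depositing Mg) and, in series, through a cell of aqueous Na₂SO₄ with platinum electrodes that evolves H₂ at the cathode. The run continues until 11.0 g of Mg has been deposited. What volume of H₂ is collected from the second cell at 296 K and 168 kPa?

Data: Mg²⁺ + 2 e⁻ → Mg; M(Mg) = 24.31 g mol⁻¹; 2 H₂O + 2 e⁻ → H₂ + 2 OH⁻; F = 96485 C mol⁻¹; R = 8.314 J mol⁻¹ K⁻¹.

6.63 L

n(Mg) = 11.0 / 24.31 = 0.4525 mol, so n(e⁻) = 2 × 0.4525 = 0.9050 mol.
The cells are in series, so the same 0.9050 mol of electrons passes through the second cell.
2 H₂O + 2 e⁻ → H₂ + 2 OH⁻ — 2 mol e⁻ per mol H₂, so n(H₂) = 0.9050/2 = 0.4525 mol.
V = nRT/P = (0.4525 × 8.314 × 296) / (168 × 10³) = 0.00663 m³ = 6.63 L.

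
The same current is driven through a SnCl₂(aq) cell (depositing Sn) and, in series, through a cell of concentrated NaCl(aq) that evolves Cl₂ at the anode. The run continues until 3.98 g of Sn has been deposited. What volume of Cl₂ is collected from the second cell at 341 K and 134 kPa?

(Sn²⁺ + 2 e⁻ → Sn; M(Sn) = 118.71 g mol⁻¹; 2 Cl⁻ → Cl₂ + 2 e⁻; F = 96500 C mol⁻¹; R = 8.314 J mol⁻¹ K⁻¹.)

0.709 L

n(Sn) = 3.98 / 118.71 = 0.03353 mol, so n(e⁻) = 2 × 0.03353 = 0.06705 mol.
The cells are in series, so the same 0.06705 mol of electrons passes through the second cell.
2 Cl⁻ → Cl₂ + 2 e⁻ — 2 mol e⁻ per mol Cl₂, so n(Cl₂) = 0.06705/2 = 0.03353 mol.
V = nRT/P = (0.03353 × 8.314 × 341) / (134 × 10³) = 7.09 × 10⁻⁴ m³ = 0.709 L.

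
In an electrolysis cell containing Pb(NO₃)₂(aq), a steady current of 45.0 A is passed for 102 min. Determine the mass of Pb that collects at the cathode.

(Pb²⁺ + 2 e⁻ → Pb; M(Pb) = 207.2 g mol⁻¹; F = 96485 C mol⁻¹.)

296 g

Q = I·t = 45.00 A × 6120.0 s = 275400 C.
n(e⁻) = Q/F = 275400 / 96485 = 2.854 mol.
Pb²⁺ + 2 e⁻ → Pb, so n(Pb) = n(e⁻)/2 = 1.427 mol.
m = n·M = 1.427 × 207.2 = 296 g.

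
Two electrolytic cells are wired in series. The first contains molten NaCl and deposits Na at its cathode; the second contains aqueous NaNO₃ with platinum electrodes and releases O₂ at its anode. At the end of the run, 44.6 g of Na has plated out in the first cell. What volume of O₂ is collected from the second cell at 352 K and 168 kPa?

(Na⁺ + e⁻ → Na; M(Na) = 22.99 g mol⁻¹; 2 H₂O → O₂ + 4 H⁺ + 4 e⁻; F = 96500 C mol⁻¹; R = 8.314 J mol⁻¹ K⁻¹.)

n(Na) = 44.6 / 22.99 = 1.940 mol, so n(e⁻) = 1 × 1.940 = 1.940 mol.
The cells are in series, so the same 1.940 mol of electrons passes through the second cell.
2 H₂O → O₂ + 4 H⁺ + 4 e⁻ — 4 mol e⁻ per mol O₂, so n(O₂) = 1.940/4 = 0.4850 mol.
V = nRT/P = (0.4850 × 8.314 × 352) / (168 × 10³) = 0.00845 m³ = 8.45 L.

8.45 L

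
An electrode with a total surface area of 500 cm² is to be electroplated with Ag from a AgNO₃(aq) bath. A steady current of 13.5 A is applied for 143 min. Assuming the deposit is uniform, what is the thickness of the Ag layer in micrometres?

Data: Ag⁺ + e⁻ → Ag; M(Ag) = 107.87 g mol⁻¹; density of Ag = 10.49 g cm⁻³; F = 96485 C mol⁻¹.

247 μm

Q = I·t = 13.50 × 8580.0 = 115800 C; n(e⁻) = 1.200 mol.
n(Ag) = n(e⁻)/1 = 1.200 mol, so m = 1.200 × 107.87 = 129.5 g.
Volume = m/ρ = 129.5 / 10.49 = 12.34 cm³.
Thickness = V/A = 12.34 / 500 = 0.0247 cm = 247 μm.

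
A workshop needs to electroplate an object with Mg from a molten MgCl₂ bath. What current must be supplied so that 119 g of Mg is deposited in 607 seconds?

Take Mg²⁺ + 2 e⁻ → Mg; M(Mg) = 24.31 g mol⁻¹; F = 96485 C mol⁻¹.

n(Mg) = 119 / 24.31 = 4.895 mol.
n(e⁻) = 2 × 4.895 = 9.790 mol.
Q = n(e⁻)·F = 9.790 × 96485 = 944600 C.
I = Q/t = 944600 / 607.00 s = 1560 A.

1560 A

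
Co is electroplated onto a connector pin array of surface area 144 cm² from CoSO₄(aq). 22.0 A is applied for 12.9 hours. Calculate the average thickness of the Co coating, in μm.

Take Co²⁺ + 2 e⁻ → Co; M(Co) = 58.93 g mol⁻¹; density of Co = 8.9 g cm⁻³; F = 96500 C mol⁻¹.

Q = I·t = 22.00 × 46440 = 1022000 C; n(e⁻) = 10.59 mol.
n(Co) = n(e⁻)/2 = 5.294 mol, so m = 5.294 × 58.93 = 312.0 g.
Volume = m/ρ = 312.0 / 8.9 = 35.05 cm³.
Thickness = V/A = 35.05 / 144 = 0.243 cm = 2430 μm.

2430 μm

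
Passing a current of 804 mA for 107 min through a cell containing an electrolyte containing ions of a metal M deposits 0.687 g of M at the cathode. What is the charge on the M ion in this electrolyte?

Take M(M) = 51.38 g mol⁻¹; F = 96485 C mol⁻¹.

Q = I·t = 0.8040 A × 6420.0 s = 5162 C, so n(e⁻) = 5162/96485 = 0.05350 mol.
n(M) deposited = 0.687 / 51.38 = 0.01337 mol.
Electrons per atom = n(e⁻)/n(M) = 0.05350 / 0.01337 = 4.00 ≈ 4, so the ion is M⁴⁺.

+4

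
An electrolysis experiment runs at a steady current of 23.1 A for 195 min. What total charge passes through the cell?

Q = I·t = 23.10 A × 11700 s = 2.70 × 10⁵ C.

2.70 × 10⁵ C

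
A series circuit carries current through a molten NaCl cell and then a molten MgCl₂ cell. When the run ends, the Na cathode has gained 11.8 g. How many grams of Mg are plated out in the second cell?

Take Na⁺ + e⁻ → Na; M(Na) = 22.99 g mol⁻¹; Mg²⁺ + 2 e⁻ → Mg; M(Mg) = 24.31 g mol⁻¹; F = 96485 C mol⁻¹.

6.24 g

n(Na) = 11.8 / 22.99 = 0.5133 mol.
Since Na⁺ + e⁻ → Na, n(e⁻) passed = 1 × 0.5133 = 0.5133 mol.
Cells in series carry the same charge, so the same 0.5133 mol of electrons passes through cell 2.
Mg²⁺ + 2 e⁻ → Mg, so n(Mg) = 0.5133 / 2 = 0.2566 mol.
m(Mg) = 0.2566 × 24.31 = 6.24 g.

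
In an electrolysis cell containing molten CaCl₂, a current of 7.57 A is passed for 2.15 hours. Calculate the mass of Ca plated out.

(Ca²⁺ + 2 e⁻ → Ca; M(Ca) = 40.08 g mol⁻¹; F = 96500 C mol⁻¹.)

12.2 g

Q = I·t = 7.570 A × 7740.0 s = 58590 C.
n(e⁻) = Q/F = 58590 / 96500 = 0.6072 mol.
Ca²⁺ + 2 e⁻ → Ca, so n(Ca) = n(e⁻)/2 = 0.3036 mol.
m = n·M = 0.3036 × 40.08 = 12.2 g.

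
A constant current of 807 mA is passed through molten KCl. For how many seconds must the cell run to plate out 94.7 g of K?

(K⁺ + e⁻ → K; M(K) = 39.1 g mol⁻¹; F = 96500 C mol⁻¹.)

n(K) = m/M = 94.7 / 39.1 = 2.422 mol.
Each K atom requires 1 electron, so n(e⁻) = 1 × 2.422 = 2.422 mol.
Q = n(e⁻)·F = 2.422 × 96500 = 233700 C.
t = Q/I = 233700 / 0.8070 A = 289600 s.

2.90 × 10⁵ s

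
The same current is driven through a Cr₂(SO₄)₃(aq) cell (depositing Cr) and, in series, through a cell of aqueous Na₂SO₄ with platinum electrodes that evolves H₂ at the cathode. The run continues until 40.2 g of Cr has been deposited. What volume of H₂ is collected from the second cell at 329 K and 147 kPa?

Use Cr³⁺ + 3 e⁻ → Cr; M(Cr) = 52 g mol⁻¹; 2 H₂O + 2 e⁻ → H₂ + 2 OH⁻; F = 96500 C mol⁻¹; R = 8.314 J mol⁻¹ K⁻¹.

21.6 L

n(Cr) = 40.2 / 52 = 0.7731 mol, so n(e⁻) = 3 × 0.7731 = 2.319 mol.
The cells are in series, so the same 2.319 mol of electrons passes through the second cell.
2 H₂O + 2 e⁻ → H₂ + 2 OH⁻ — 2 mol e⁻ per mol H₂, so n(H₂) = 2.319/2 = 1.160 mol.
V = nRT/P = (1.160 × 8.314 × 329) / (147 × 10³) = 0.0216 m³ = 21.6 L.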